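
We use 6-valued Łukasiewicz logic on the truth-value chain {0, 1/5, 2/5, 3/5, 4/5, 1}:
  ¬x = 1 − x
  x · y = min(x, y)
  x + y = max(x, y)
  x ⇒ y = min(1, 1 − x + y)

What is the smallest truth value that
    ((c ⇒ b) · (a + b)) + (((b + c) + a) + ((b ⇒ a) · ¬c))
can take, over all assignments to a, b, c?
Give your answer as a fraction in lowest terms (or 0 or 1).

Take a = 0, b = 0, c = 2/5:
c ⇒ b = 2/5 ⇒ 0 = 3/5
a + b = 0 + 0 = 0
(c ⇒ b) · (a + b) = 3/5 · 0 = 0
b + c = 0 + 2/5 = 2/5
(b + c) + a = 2/5 + 0 = 2/5
b ⇒ a = 0 ⇒ 0 = 1
¬c = ¬2/5 = 3/5
(b ⇒ a) · ¬c = 1 · 3/5 = 3/5
((b + c) + a) + ((b ⇒ a) · ¬c) = 2/5 + 3/5 = 3/5
((c ⇒ b) · (a + b)) + (((b + c) + a) + ((b ⇒ a) · ¬c)) = 0 + 3/5 = 3/5
No assignment yields a value below 3/5, so this is the minimum.

3/5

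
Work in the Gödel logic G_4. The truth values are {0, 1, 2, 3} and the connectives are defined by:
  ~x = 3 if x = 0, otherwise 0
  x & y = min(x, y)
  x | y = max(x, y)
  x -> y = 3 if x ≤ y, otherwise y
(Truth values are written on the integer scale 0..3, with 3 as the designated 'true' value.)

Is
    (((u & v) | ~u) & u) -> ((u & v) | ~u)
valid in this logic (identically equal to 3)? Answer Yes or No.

Yes

u = 0, v = 0 ↦ 3
u = 0, v = 1 ↦ 3
u = 0, v = 2 ↦ 3
u = 0, v = 3 ↦ 3
u = 1, v = 0 ↦ 3
u = 1, v = 1 ↦ 3
u = 1, v = 2 ↦ 3
u = 1, v = 3 ↦ 3
u = 2, v = 0 ↦ 3
u = 2, v = 1 ↦ 3
u = 2, v = 2 ↦ 3
u = 2, v = 3 ↦ 3
u = 3, v = 0 ↦ 3
u = 3, v = 1 ↦ 3
u = 3, v = 2 ↦ 3
u = 3, v = 3 ↦ 3
Every assignment gives a value ≥ 3.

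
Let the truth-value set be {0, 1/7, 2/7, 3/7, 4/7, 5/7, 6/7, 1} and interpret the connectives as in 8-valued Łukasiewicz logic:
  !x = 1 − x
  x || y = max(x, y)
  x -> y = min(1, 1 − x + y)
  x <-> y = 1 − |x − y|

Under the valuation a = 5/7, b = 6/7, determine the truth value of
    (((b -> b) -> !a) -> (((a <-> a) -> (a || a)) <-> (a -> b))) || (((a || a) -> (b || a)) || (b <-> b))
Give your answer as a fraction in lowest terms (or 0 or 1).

b -> b = 6/7 -> 6/7 = 1
!a = !5/7 = 2/7
(b -> b) -> !a = 1 -> 2/7 = 2/7
a <-> a = 5/7 <-> 5/7 = 1
a || a = 5/7 || 5/7 = 5/7
(a <-> a) -> (a || a) = 1 -> 5/7 = 5/7
a -> b = 5/7 -> 6/7 = 1
((a <-> a) -> (a || a)) <-> (a -> b) = 5/7 <-> 1 = 5/7
((b -> b) -> !a) -> (((a <-> a) -> (a || a)) <-> (a -> b)) = 2/7 -> 5/7 = 1
a || a = 5/7 || 5/7 = 5/7
b || a = 6/7 || 5/7 = 6/7
(a || a) -> (b || a) = 5/7 -> 6/7 = 1
b <-> b = 6/7 <-> 6/7 = 1
((a || a) -> (b || a)) || (b <-> b) = 1 || 1 = 1
(((b -> b) -> !a) -> (((a <-> a) -> (a || a)) <-> (a -> b))) || (((a || a) -> (b || a)) || (b <-> b)) = 1 || 1 = 1

1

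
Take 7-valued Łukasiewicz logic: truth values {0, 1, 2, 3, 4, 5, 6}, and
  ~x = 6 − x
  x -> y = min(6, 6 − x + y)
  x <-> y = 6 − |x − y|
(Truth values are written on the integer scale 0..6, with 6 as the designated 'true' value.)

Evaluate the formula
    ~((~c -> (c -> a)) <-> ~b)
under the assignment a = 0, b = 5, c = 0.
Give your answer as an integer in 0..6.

5

~c = ~0 = 6
c -> a = 0 -> 0 = 6
~c -> (c -> a) = 6 -> 6 = 6
~b = ~5 = 1
(~c -> (c -> a)) <-> ~b = 6 <-> 1 = 1
~((~c -> (c -> a)) <-> ~b) = ~1 = 5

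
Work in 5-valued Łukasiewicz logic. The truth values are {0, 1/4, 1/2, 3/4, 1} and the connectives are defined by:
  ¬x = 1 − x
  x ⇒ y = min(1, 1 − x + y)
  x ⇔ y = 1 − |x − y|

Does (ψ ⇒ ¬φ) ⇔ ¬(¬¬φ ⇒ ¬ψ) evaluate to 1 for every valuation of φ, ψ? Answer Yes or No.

No

Counterexample: take φ = 0, ψ = 0.
¬φ = ¬0 = 1
ψ ⇒ ¬φ = 0 ⇒ 1 = 1
¬¬φ = ¬1 = 0
¬ψ = ¬0 = 1
¬¬φ ⇒ ¬ψ = 0 ⇒ 1 = 1
¬(¬¬φ ⇒ ¬ψ) = ¬1 = 0
(ψ ⇒ ¬φ) ⇔ ¬(¬¬φ ⇒ ¬ψ) = 1 ⇔ 0 = 0
This gives 0 ≠ 1.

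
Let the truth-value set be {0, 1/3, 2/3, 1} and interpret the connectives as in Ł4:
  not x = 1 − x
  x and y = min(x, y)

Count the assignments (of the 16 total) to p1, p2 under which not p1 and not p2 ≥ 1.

1

p1 = 0, p2 = 0 ↦ 1  ≥
p1 = 0, p2 = 1/3 ↦ 2/3  <
p1 = 0, p2 = 2/3 ↦ 1/3  <
p1 = 0, p2 = 1 ↦ 0  <
p1 = 1/3, p2 = 0 ↦ 2/3  <
p1 = 1/3, p2 = 1/3 ↦ 2/3  <
p1 = 1/3, p2 = 2/3 ↦ 1/3  <
p1 = 1/3, p2 = 1 ↦ 0  <
p1 = 2/3, p2 = 0 ↦ 1/3  <
p1 = 2/3, p2 = 1/3 ↦ 1/3  <
p1 = 2/3, p2 = 2/3 ↦ 1/3  <
p1 = 2/3, p2 = 1 ↦ 0  <
p1 = 1, p2 = 0 ↦ 0  <
p1 = 1, p2 = 1/3 ↦ 0  <
p1 = 1, p2 = 2/3 ↦ 0  <
p1 = 1, p2 = 1 ↦ 0  <
So 1 of the 16 assignments meets the threshold.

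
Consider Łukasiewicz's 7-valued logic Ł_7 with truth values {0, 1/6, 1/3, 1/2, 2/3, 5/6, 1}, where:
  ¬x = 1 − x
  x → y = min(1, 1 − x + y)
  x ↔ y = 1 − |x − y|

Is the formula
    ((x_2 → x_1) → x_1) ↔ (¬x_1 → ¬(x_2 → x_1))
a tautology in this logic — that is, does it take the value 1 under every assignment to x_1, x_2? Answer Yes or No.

At x_1 = 1/3, x_2 = 2/3, for instance:
x_2 → x_1 = 2/3 → 1/3 = 2/3
(x_2 → x_1) → x_1 = 2/3 → 1/3 = 2/3
¬x_1 = ¬1/3 = 2/3
¬(x_2 → x_1) = ¬2/3 = 1/3
¬x_1 → ¬(x_2 → x_1) = 2/3 → 1/3 = 2/3
((x_2 → x_1) → x_1) ↔ (¬x_1 → ¬(x_2 → x_1)) = 2/3 ↔ 2/3 = 1
and checking the remaining 48 assignments likewise gives ≥ 1 in every case.

Yes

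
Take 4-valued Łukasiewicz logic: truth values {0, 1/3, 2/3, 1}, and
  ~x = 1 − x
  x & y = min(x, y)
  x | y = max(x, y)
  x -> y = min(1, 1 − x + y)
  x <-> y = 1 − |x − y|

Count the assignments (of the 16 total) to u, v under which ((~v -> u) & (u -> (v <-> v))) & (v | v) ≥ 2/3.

u = 0, v = 0 ↦ 0  <
u = 0, v = 1/3 ↦ 1/3  <
u = 0, v = 2/3 ↦ 2/3  ≥
u = 0, v = 1 ↦ 1  ≥
u = 1/3, v = 0 ↦ 0  <
u = 1/3, v = 1/3 ↦ 1/3  <
u = 1/3, v = 2/3 ↦ 2/3  ≥
u = 1/3, v = 1 ↦ 1  ≥
u = 2/3, v = 0 ↦ 0  <
u = 2/3, v = 1/3 ↦ 1/3  <
u = 2/3, v = 2/3 ↦ 2/3  ≥
u = 2/3, v = 1 ↦ 1  ≥
u = 1, v = 0 ↦ 0  <
u = 1, v = 1/3 ↦ 1/3  <
u = 1, v = 2/3 ↦ 2/3  ≥
u = 1, v = 1 ↦ 1  ≥
So 8 of the 16 assignments meet the threshold.

8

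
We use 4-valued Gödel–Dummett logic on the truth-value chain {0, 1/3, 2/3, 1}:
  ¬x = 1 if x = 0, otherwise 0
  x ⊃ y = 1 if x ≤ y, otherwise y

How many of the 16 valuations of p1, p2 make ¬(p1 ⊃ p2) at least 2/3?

p1 = 0, p2 = 0 ↦ 0  <
p1 = 0, p2 = 1/3 ↦ 0  <
p1 = 0, p2 = 2/3 ↦ 0  <
p1 = 0, p2 = 1 ↦ 0  <
p1 = 1/3, p2 = 0 ↦ 1  ≥
p1 = 1/3, p2 = 1/3 ↦ 0  <
p1 = 1/3, p2 = 2/3 ↦ 0  <
p1 = 1/3, p2 = 1 ↦ 0  <
p1 = 2/3, p2 = 0 ↦ 1  ≥
p1 = 2/3, p2 = 1/3 ↦ 0  <
p1 = 2/3, p2 = 2/3 ↦ 0  <
p1 = 2/3, p2 = 1 ↦ 0  <
p1 = 1, p2 = 0 ↦ 1  ≥
p1 = 1, p2 = 1/3 ↦ 0  <
p1 = 1, p2 = 2/3 ↦ 0  <
p1 = 1, p2 = 1 ↦ 0  <
So 3 of the 16 assignments meet the threshold.

3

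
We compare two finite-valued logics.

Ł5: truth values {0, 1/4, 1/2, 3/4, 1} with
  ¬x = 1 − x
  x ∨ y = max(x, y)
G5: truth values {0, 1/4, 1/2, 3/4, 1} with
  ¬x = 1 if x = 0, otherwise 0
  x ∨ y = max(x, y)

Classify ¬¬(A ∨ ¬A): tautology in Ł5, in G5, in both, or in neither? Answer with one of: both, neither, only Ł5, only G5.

In Ł5: at A = 1/4 the value is 3/4 — not a tautology.
In G5: every assignment gives 1 — tautology.

only G5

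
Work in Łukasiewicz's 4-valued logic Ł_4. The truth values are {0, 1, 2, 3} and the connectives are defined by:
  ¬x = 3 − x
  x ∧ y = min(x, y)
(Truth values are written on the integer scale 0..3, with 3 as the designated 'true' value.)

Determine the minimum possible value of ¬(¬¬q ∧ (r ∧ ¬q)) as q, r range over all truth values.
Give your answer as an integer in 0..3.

2

Take q = 1, r = 1:
¬q = ¬1 = 2
¬¬q = ¬2 = 1
¬q = ¬1 = 2
r ∧ ¬q = 1 ∧ 2 = 1
¬¬q ∧ (r ∧ ¬q) = 1 ∧ 1 = 1
¬(¬¬q ∧ (r ∧ ¬q)) = ¬1 = 2
No assignment yields a value below 2, so this is the minimum.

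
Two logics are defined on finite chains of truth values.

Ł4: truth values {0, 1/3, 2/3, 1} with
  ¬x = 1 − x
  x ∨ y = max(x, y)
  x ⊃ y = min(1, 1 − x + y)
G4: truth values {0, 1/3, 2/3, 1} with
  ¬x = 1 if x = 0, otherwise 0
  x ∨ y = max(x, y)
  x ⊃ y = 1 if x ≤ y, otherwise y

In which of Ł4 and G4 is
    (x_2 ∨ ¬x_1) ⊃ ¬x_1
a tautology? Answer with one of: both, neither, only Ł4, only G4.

In Ł4: at x_1 = 1/3, x_2 = 1 the value is 2/3 — not a tautology.
In G4: at x_1 = 1/3, x_2 = 1/3 the value is 0 — not a tautology.

neither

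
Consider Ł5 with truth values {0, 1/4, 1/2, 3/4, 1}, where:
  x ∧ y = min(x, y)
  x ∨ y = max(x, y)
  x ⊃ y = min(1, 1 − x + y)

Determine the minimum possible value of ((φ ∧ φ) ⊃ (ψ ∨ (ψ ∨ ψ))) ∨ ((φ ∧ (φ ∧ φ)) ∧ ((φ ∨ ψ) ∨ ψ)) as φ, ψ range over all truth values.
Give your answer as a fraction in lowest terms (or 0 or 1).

Take φ = 1/2, ψ = 0:
φ ∧ φ = 1/2 ∧ 1/2 = 1/2
ψ ∨ ψ = 0 ∨ 0 = 0
ψ ∨ (ψ ∨ ψ) = 0 ∨ 0 = 0
(φ ∧ φ) ⊃ (ψ ∨ (ψ ∨ ψ)) = 1/2 ⊃ 0 = 1/2
φ ∧ φ = 1/2 ∧ 1/2 = 1/2
φ ∧ (φ ∧ φ) = 1/2 ∧ 1/2 = 1/2
φ ∨ ψ = 1/2 ∨ 0 = 1/2
(φ ∨ ψ) ∨ ψ = 1/2 ∨ 0 = 1/2
(φ ∧ (φ ∧ φ)) ∧ ((φ ∨ ψ) ∨ ψ) = 1/2 ∧ 1/2 = 1/2
((φ ∧ φ) ⊃ (ψ ∨ (ψ ∨ ψ))) ∨ ((φ ∧ (φ ∧ φ)) ∧ ((φ ∨ ψ) ∨ ψ)) = 1/2 ∨ 1/2 = 1/2
No assignment yields a value below 1/2, so this is the minimum.

1/2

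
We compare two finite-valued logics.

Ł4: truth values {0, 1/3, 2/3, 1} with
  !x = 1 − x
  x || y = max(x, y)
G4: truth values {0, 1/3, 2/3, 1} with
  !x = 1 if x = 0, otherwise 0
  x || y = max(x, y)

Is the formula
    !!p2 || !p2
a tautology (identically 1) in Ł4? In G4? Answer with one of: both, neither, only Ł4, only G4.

only G4

In Ł4: at p2 = 1/3 the value is 2/3 — not a tautology.
In G4: every assignment gives 1 — tautology.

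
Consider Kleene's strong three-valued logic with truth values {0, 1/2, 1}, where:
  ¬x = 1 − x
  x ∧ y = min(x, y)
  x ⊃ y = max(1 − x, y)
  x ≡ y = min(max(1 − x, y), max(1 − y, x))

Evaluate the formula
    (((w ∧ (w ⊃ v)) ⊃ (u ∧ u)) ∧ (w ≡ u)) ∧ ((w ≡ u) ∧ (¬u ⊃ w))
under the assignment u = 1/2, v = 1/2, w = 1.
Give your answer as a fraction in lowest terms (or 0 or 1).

1/2

w ⊃ v = 1 ⊃ 1/2 = 1/2
w ∧ (w ⊃ v) = 1 ∧ 1/2 = 1/2
u ∧ u = 1/2 ∧ 1/2 = 1/2
(w ∧ (w ⊃ v)) ⊃ (u ∧ u) = 1/2 ⊃ 1/2 = 1/2
w ≡ u = 1 ≡ 1/2 = 1/2
((w ∧ (w ⊃ v)) ⊃ (u ∧ u)) ∧ (w ≡ u) = 1/2 ∧ 1/2 = 1/2
w ≡ u = 1 ≡ 1/2 = 1/2
¬u = ¬1/2 = 1/2
¬u ⊃ w = 1/2 ⊃ 1 = 1
(w ≡ u) ∧ (¬u ⊃ w) = 1/2 ∧ 1 = 1/2
(((w ∧ (w ⊃ v)) ⊃ (u ∧ u)) ∧ (w ≡ u)) ∧ ((w ≡ u) ∧ (¬u ⊃ w)) = 1/2 ∧ 1/2 = 1/2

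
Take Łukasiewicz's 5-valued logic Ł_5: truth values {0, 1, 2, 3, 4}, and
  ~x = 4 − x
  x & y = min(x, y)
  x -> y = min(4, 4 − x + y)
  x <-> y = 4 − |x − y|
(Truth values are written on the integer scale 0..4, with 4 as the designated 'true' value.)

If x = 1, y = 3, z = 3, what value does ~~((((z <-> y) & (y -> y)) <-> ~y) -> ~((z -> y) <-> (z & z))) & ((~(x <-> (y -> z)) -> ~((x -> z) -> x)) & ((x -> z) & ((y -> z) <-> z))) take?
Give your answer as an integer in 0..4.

3

z <-> y = 3 <-> 3 = 4
y -> y = 3 -> 3 = 4
(z <-> y) & (y -> y) = 4 & 4 = 4
~y = ~3 = 1
((z <-> y) & (y -> y)) <-> ~y = 4 <-> 1 = 1
z -> y = 3 -> 3 = 4
z & z = 3 & 3 = 3
(z -> y) <-> (z & z) = 4 <-> 3 = 3
~((z -> y) <-> (z & z)) = ~3 = 1
(((z <-> y) & (y -> y)) <-> ~y) -> ~((z -> y) <-> (z & z)) = 1 -> 1 = 4
~((((z <-> y) & (y -> y)) <-> ~y) -> ~((z -> y) <-> (z & z))) = ~4 = 0
~~((((z <-> y) & (y -> y)) <-> ~y) -> ~((z -> y) <-> (z & z))) = ~0 = 4
y -> z = 3 -> 3 = 4
x <-> (y -> z) = 1 <-> 4 = 1
~(x <-> (y -> z)) = ~1 = 3
x -> z = 1 -> 3 = 4
(x -> z) -> x = 4 -> 1 = 1
~((x -> z) -> x) = ~1 = 3
~(x <-> (y -> z)) -> ~((x -> z) -> x) = 3 -> 3 = 4
x -> z = 1 -> 3 = 4
y -> z = 3 -> 3 = 4
(y -> z) <-> z = 4 <-> 3 = 3
(x -> z) & ((y -> z) <-> z) = 4 & 3 = 3
(~(x <-> (y -> z)) -> ~((x -> z) -> x)) & ((x -> z) & ((y -> z) <-> z)) = 4 & 3 = 3
~~((((z <-> y) & (y -> y)) <-> ~y) -> ~((z -> y) <-> (z & z))) & ((~(x <-> (y -> z)) -> ~((x -> z) -> x)) & ((x -> z) & ((y -> z) <-> z))) = 4 & 3 = 3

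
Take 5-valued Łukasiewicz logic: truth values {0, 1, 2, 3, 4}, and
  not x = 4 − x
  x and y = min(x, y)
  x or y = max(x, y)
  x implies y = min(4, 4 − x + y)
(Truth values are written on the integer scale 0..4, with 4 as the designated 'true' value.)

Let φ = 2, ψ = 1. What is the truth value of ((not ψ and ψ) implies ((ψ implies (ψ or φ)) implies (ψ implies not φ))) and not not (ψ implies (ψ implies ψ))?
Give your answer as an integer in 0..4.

not ψ = not 1 = 3
not ψ and ψ = 3 and 1 = 1
ψ or φ = 1 or 2 = 2
ψ implies (ψ or φ) = 1 implies 2 = 4
not φ = not 2 = 2
ψ implies not φ = 1 implies 2 = 4
(ψ implies (ψ or φ)) implies (ψ implies not φ) = 4 implies 4 = 4
(not ψ and ψ) implies ((ψ implies (ψ or φ)) implies (ψ implies not φ)) = 1 implies 4 = 4
ψ implies ψ = 1 implies 1 = 4
ψ implies (ψ implies ψ) = 1 implies 4 = 4
not (ψ implies (ψ implies ψ)) = not 4 = 0
not not (ψ implies (ψ implies ψ)) = not 0 = 4
((not ψ and ψ) implies ((ψ implies (ψ or φ)) implies (ψ implies not φ))) and not not (ψ implies (ψ implies ψ)) = 4 and 4 = 4

4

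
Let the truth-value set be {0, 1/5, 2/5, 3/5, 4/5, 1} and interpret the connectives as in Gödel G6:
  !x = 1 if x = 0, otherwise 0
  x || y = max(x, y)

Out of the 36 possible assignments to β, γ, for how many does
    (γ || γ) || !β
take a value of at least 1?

value 1: 11 assignments (counts)
value 4/5: 5 assignments
value 3/5: 5 assignments
value 2/5: 5 assignments
value 1/5: 5 assignments
value 0: 5 assignments
So 11 of the 36 assignments meet the threshold.

11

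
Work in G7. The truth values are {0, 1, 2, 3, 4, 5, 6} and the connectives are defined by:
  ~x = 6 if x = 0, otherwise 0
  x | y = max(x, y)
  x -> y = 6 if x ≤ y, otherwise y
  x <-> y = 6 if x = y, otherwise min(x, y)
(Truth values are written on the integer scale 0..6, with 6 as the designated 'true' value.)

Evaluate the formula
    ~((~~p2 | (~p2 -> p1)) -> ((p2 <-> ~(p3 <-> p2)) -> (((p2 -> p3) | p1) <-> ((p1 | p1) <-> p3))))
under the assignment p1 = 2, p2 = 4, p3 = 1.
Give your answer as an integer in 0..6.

~p2 = ~4 = 0
~~p2 = ~0 = 6
~p2 = ~4 = 0
~p2 -> p1 = 0 -> 2 = 6
~~p2 | (~p2 -> p1) = 6 | 6 = 6
p3 <-> p2 = 1 <-> 4 = 1
~(p3 <-> p2) = ~1 = 0
p2 <-> ~(p3 <-> p2) = 4 <-> 0 = 0
p2 -> p3 = 4 -> 1 = 1
(p2 -> p3) | p1 = 1 | 2 = 2
p1 | p1 = 2 | 2 = 2
(p1 | p1) <-> p3 = 2 <-> 1 = 1
((p2 -> p3) | p1) <-> ((p1 | p1) <-> p3) = 2 <-> 1 = 1
(p2 <-> ~(p3 <-> p2)) -> (((p2 -> p3) | p1) <-> ((p1 | p1) <-> p3)) = 0 -> 1 = 6
(~~p2 | (~p2 -> p1)) -> ((p2 <-> ~(p3 <-> p2)) -> (((p2 -> p3) | p1) <-> ((p1 | p1) <-> p3))) = 6 -> 6 = 6
~((~~p2 | (~p2 -> p1)) -> ((p2 <-> ~(p3 <-> p2)) -> (((p2 -> p3) | p1) <-> ((p1 | p1) <-> p3)))) = ~6 = 0

0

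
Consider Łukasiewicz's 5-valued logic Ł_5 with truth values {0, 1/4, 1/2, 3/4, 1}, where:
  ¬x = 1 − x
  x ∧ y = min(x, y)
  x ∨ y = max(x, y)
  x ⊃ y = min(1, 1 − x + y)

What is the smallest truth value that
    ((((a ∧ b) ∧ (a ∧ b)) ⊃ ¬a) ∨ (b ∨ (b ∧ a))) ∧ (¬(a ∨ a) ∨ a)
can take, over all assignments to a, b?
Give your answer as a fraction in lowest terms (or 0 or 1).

Take a = 1/2, b = 0:
a ∧ b = 1/2 ∧ 0 = 0
a ∧ b = 1/2 ∧ 0 = 0
(a ∧ b) ∧ (a ∧ b) = 0 ∧ 0 = 0
¬a = ¬1/2 = 1/2
((a ∧ b) ∧ (a ∧ b)) ⊃ ¬a = 0 ⊃ 1/2 = 1
b ∧ a = 0 ∧ 1/2 = 0
b ∨ (b ∧ a) = 0 ∨ 0 = 0
(((a ∧ b) ∧ (a ∧ b)) ⊃ ¬a) ∨ (b ∨ (b ∧ a)) = 1 ∨ 0 = 1
a ∨ a = 1/2 ∨ 1/2 = 1/2
¬(a ∨ a) = ¬1/2 = 1/2
¬(a ∨ a) ∨ a = 1/2 ∨ 1/2 = 1/2
((((a ∧ b) ∧ (a ∧ b)) ⊃ ¬a) ∨ (b ∨ (b ∧ a))) ∧ (¬(a ∨ a) ∨ a) = 1 ∧ 1/2 = 1/2
No assignment yields a value below 1/2, so this is the minimum.

1/2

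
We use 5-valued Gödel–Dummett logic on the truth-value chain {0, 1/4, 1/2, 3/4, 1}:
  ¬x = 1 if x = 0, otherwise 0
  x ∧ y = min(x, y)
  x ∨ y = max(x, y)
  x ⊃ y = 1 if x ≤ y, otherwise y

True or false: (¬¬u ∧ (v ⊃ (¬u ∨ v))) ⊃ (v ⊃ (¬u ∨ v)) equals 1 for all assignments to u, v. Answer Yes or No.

At u = 1/4, v = 1, for instance:
¬u = ¬1/4 = 0
¬¬u = ¬0 = 1
¬u = ¬1/4 = 0
¬u ∨ v = 0 ∨ 1 = 1
v ⊃ (¬u ∨ v) = 1 ⊃ 1 = 1
¬¬u ∧ (v ⊃ (¬u ∨ v)) = 1 ∧ 1 = 1
(¬¬u ∧ (v ⊃ (¬u ∨ v))) ⊃ (v ⊃ (¬u ∨ v)) = 1 ⊃ 1 = 1
and checking the remaining 24 assignments likewise gives ≥ 1 in every case.

Yes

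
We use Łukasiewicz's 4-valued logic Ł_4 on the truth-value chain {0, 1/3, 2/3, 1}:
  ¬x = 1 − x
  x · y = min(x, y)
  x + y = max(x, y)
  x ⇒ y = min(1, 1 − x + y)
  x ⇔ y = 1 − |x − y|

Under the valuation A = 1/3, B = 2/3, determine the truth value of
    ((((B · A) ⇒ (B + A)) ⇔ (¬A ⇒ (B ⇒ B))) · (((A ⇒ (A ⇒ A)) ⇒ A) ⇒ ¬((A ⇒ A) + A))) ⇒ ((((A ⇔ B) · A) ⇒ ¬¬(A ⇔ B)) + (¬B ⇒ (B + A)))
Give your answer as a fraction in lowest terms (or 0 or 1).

1

B · A = 2/3 · 1/3 = 1/3
B + A = 2/3 + 1/3 = 2/3
(B · A) ⇒ (B + A) = 1/3 ⇒ 2/3 = 1
¬A = ¬1/3 = 2/3
B ⇒ B = 2/3 ⇒ 2/3 = 1
¬A ⇒ (B ⇒ B) = 2/3 ⇒ 1 = 1
((B · A) ⇒ (B + A)) ⇔ (¬A ⇒ (B ⇒ B)) = 1 ⇔ 1 = 1
A ⇒ A = 1/3 ⇒ 1/3 = 1
A ⇒ (A ⇒ A) = 1/3 ⇒ 1 = 1
(A ⇒ (A ⇒ A)) ⇒ A = 1 ⇒ 1/3 = 1/3
A ⇒ A = 1/3 ⇒ 1/3 = 1
(A ⇒ A) + A = 1 + 1/3 = 1
¬((A ⇒ A) + A) = ¬1 = 0
((A ⇒ (A ⇒ A)) ⇒ A) ⇒ ¬((A ⇒ A) + A) = 1/3 ⇒ 0 = 2/3
(((B · A) ⇒ (B + A)) ⇔ (¬A ⇒ (B ⇒ B))) · (((A ⇒ (A ⇒ A)) ⇒ A) ⇒ ¬((A ⇒ A) + A)) = 1 · 2/3 = 2/3
A ⇔ B = 1/3 ⇔ 2/3 = 2/3
(A ⇔ B) · A = 2/3 · 1/3 = 1/3
A ⇔ B = 1/3 ⇔ 2/3 = 2/3
¬(A ⇔ B) = ¬2/3 = 1/3
¬¬(A ⇔ B) = ¬1/3 = 2/3
((A ⇔ B) · A) ⇒ ¬¬(A ⇔ B) = 1/3 ⇒ 2/3 = 1
¬B = ¬2/3 = 1/3
B + A = 2/3 + 1/3 = 2/3
¬B ⇒ (B + A) = 1/3 ⇒ 2/3 = 1
(((A ⇔ B) · A) ⇒ ¬¬(A ⇔ B)) + (¬B ⇒ (B + A)) = 1 + 1 = 1
((((B · A) ⇒ (B + A)) ⇔ (¬A ⇒ (B ⇒ B))) · (((A ⇒ (A ⇒ A)) ⇒ A) ⇒ ¬((A ⇒ A) + A))) ⇒ ((((A ⇔ B) · A) ⇒ ¬¬(A ⇔ B)) + (¬B ⇒ (B + A))) = 2/3 ⇒ 1 = 1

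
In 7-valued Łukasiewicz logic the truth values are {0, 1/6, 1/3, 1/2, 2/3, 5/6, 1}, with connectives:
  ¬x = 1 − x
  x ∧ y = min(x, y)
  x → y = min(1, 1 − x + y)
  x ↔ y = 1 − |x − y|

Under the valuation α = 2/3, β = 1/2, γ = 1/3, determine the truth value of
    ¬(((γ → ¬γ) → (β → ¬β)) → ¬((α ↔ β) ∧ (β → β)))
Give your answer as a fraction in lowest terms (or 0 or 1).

¬γ = ¬1/3 = 2/3
γ → ¬γ = 1/3 → 2/3 = 1
¬β = ¬1/2 = 1/2
β → ¬β = 1/2 → 1/2 = 1
(γ → ¬γ) → (β → ¬β) = 1 → 1 = 1
α ↔ β = 2/3 ↔ 1/2 = 5/6
β → β = 1/2 → 1/2 = 1
(α ↔ β) ∧ (β → β) = 5/6 ∧ 1 = 5/6
¬((α ↔ β) ∧ (β → β)) = ¬5/6 = 1/6
((γ → ¬γ) → (β → ¬β)) → ¬((α ↔ β) ∧ (β → β)) = 1 → 1/6 = 1/6
¬(((γ → ¬γ) → (β → ¬β)) → ¬((α ↔ β) ∧ (β → β))) = ¬1/6 = 5/6

5/6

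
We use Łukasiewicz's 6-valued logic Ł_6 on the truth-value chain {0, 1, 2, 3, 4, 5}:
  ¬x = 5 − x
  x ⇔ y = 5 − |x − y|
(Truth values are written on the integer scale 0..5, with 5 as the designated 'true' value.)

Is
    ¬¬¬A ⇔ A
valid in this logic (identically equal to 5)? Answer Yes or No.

Counterexample: take A = 0.
¬A = ¬0 = 5
¬¬A = ¬5 = 0
¬¬¬A = ¬0 = 5
¬¬¬A ⇔ A = 5 ⇔ 0 = 0
This gives 0 ≠ 5.

No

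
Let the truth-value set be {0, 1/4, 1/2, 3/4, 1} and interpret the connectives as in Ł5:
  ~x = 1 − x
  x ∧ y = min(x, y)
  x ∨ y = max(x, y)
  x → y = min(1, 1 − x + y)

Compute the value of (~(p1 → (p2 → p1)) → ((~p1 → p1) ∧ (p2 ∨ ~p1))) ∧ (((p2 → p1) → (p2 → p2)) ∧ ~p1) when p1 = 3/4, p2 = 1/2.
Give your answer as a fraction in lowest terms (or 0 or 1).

p2 → p1 = 1/2 → 3/4 = 1
p1 → (p2 → p1) = 3/4 → 1 = 1
~(p1 → (p2 → p1)) = ~1 = 0
~p1 = ~3/4 = 1/4
~p1 → p1 = 1/4 → 3/4 = 1
~p1 = ~3/4 = 1/4
p2 ∨ ~p1 = 1/2 ∨ 1/4 = 1/2
(~p1 → p1) ∧ (p2 ∨ ~p1) = 1 ∧ 1/2 = 1/2
~(p1 → (p2 → p1)) → ((~p1 → p1) ∧ (p2 ∨ ~p1)) = 0 → 1/2 = 1
p2 → p1 = 1/2 → 3/4 = 1
p2 → p2 = 1/2 → 1/2 = 1
(p2 → p1) → (p2 → p2) = 1 → 1 = 1
~p1 = ~3/4 = 1/4
((p2 → p1) → (p2 → p2)) ∧ ~p1 = 1 ∧ 1/4 = 1/4
(~(p1 → (p2 → p1)) → ((~p1 → p1) ∧ (p2 ∨ ~p1))) ∧ (((p2 → p1) → (p2 → p2)) ∧ ~p1) = 1 ∧ 1/4 = 1/4

1/4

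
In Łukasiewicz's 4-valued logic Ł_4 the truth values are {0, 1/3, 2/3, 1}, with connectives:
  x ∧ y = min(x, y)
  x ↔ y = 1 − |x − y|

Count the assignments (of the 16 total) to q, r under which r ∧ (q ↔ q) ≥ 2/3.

q = 0, r = 0 ↦ 0  <
q = 0, r = 1/3 ↦ 1/3  <
q = 0, r = 2/3 ↦ 2/3  ≥
q = 0, r = 1 ↦ 1  ≥
q = 1/3, r = 0 ↦ 0  <
q = 1/3, r = 1/3 ↦ 1/3  <
q = 1/3, r = 2/3 ↦ 2/3  ≥
q = 1/3, r = 1 ↦ 1  ≥
q = 2/3, r = 0 ↦ 0  <
q = 2/3, r = 1/3 ↦ 1/3  <
q = 2/3, r = 2/3 ↦ 2/3  ≥
q = 2/3, r = 1 ↦ 1  ≥
q = 1, r = 0 ↦ 0  <
q = 1, r = 1/3 ↦ 1/3  <
q = 1, r = 2/3 ↦ 2/3  ≥
q = 1, r = 1 ↦ 1  ≥
So 8 of the 16 assignments meet the threshold.

8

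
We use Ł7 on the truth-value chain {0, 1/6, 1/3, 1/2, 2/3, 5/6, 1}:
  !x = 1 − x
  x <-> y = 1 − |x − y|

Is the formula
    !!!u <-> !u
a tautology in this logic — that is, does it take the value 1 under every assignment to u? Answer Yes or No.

Yes

u = 0 ↦ 1
u = 1/6 ↦ 1
u = 1/3 ↦ 1
u = 1/2 ↦ 1
u = 2/3 ↦ 1
u = 5/6 ↦ 1
u = 1 ↦ 1
Every assignment gives a value ≥ 1.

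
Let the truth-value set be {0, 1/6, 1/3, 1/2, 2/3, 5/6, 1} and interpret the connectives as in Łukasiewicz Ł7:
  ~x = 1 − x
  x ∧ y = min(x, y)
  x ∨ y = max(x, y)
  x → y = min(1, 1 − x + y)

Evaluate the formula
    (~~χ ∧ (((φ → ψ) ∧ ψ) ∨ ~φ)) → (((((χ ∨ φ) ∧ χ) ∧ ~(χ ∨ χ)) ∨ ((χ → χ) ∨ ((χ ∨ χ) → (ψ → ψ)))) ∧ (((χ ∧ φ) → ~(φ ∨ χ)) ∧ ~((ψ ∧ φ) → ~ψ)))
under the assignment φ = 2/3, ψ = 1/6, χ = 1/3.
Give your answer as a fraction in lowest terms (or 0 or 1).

2/3

~χ = ~1/3 = 2/3
~~χ = ~2/3 = 1/3
φ → ψ = 2/3 → 1/6 = 1/2
(φ → ψ) ∧ ψ = 1/2 ∧ 1/6 = 1/6
~φ = ~2/3 = 1/3
((φ → ψ) ∧ ψ) ∨ ~φ = 1/6 ∨ 1/3 = 1/3
~~χ ∧ (((φ → ψ) ∧ ψ) ∨ ~φ) = 1/3 ∧ 1/3 = 1/3
χ ∨ φ = 1/3 ∨ 2/3 = 2/3
(χ ∨ φ) ∧ χ = 2/3 ∧ 1/3 = 1/3
χ ∨ χ = 1/3 ∨ 1/3 = 1/3
~(χ ∨ χ) = ~1/3 = 2/3
((χ ∨ φ) ∧ χ) ∧ ~(χ ∨ χ) = 1/3 ∧ 2/3 = 1/3
χ → χ = 1/3 → 1/3 = 1
χ ∨ χ = 1/3 ∨ 1/3 = 1/3
ψ → ψ = 1/6 → 1/6 = 1
(χ ∨ χ) → (ψ → ψ) = 1/3 → 1 = 1
(χ → χ) ∨ ((χ ∨ χ) → (ψ → ψ)) = 1 ∨ 1 = 1
(((χ ∨ φ) ∧ χ) ∧ ~(χ ∨ χ)) ∨ ((χ → χ) ∨ ((χ ∨ χ) → (ψ → ψ))) = 1/3 ∨ 1 = 1
χ ∧ φ = 1/3 ∧ 2/3 = 1/3
φ ∨ χ = 2/3 ∨ 1/3 = 2/3
~(φ ∨ χ) = ~2/3 = 1/3
(χ ∧ φ) → ~(φ ∨ χ) = 1/3 → 1/3 = 1
ψ ∧ φ = 1/6 ∧ 2/3 = 1/6
~ψ = ~1/6 = 5/6
(ψ ∧ φ) → ~ψ = 1/6 → 5/6 = 1
~((ψ ∧ φ) → ~ψ) = ~1 = 0
((χ ∧ φ) → ~(φ ∨ χ)) ∧ ~((ψ ∧ φ) → ~ψ) = 1 ∧ 0 = 0
((((χ ∨ φ) ∧ χ) ∧ ~(χ ∨ χ)) ∨ ((χ → χ) ∨ ((χ ∨ χ) → (ψ → ψ)))) ∧ (((χ ∧ φ) → ~(φ ∨ χ)) ∧ ~((ψ ∧ φ) → ~ψ)) = 1 ∧ 0 = 0
(~~χ ∧ (((φ → ψ) ∧ ψ) ∨ ~φ)) → (((((χ ∨ φ) ∧ χ) ∧ ~(χ ∨ χ)) ∨ ((χ → χ) ∨ ((χ ∨ χ) → (ψ → ψ)))) ∧ (((χ ∧ φ) → ~(φ ∨ χ)) ∧ ~((ψ ∧ φ) → ~ψ))) = 1/3 → 0 = 2/3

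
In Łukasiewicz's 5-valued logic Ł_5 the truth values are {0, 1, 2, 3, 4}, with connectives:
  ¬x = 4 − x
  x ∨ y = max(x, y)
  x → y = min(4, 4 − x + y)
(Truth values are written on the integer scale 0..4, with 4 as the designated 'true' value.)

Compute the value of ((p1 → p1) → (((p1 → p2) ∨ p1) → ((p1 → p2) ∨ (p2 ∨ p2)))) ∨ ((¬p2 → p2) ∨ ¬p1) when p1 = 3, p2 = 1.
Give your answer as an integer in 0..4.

p1 → p1 = 3 → 3 = 4
p1 → p2 = 3 → 1 = 2
(p1 → p2) ∨ p1 = 2 ∨ 3 = 3
p1 → p2 = 3 → 1 = 2
p2 ∨ p2 = 1 ∨ 1 = 1
(p1 → p2) ∨ (p2 ∨ p2) = 2 ∨ 1 = 2
((p1 → p2) ∨ p1) → ((p1 → p2) ∨ (p2 ∨ p2)) = 3 → 2 = 3
(p1 → p1) → (((p1 → p2) ∨ p1) → ((p1 → p2) ∨ (p2 ∨ p2))) = 4 → 3 = 3
¬p2 = ¬1 = 3
¬p2 → p2 = 3 → 1 = 2
¬p1 = ¬3 = 1
(¬p2 → p2) ∨ ¬p1 = 2 ∨ 1 = 2
((p1 → p1) → (((p1 → p2) ∨ p1) → ((p1 → p2) ∨ (p2 ∨ p2)))) ∨ ((¬p2 → p2) ∨ ¬p1) = 3 ∨ 2 = 3

3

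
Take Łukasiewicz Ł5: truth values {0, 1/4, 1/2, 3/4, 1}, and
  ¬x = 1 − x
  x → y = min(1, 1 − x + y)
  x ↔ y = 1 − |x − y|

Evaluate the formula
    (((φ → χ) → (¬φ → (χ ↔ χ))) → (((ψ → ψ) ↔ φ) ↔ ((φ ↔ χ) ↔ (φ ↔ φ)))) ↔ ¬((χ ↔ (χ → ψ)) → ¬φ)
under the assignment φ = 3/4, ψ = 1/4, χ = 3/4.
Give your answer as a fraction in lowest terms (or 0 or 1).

3/4

φ → χ = 3/4 → 3/4 = 1
¬φ = ¬3/4 = 1/4
χ ↔ χ = 3/4 ↔ 3/4 = 1
¬φ → (χ ↔ χ) = 1/4 → 1 = 1
(φ → χ) → (¬φ → (χ ↔ χ)) = 1 → 1 = 1
ψ → ψ = 1/4 → 1/4 = 1
(ψ → ψ) ↔ φ = 1 ↔ 3/4 = 3/4
φ ↔ χ = 3/4 ↔ 3/4 = 1
φ ↔ φ = 3/4 ↔ 3/4 = 1
(φ ↔ χ) ↔ (φ ↔ φ) = 1 ↔ 1 = 1
((ψ → ψ) ↔ φ) ↔ ((φ ↔ χ) ↔ (φ ↔ φ)) = 3/4 ↔ 1 = 3/4
((φ → χ) → (¬φ → (χ ↔ χ))) → (((ψ → ψ) ↔ φ) ↔ ((φ ↔ χ) ↔ (φ ↔ φ))) = 1 → 3/4 = 3/4
χ → ψ = 3/4 → 1/4 = 1/2
χ ↔ (χ → ψ) = 3/4 ↔ 1/2 = 3/4
¬φ = ¬3/4 = 1/4
(χ ↔ (χ → ψ)) → ¬φ = 3/4 → 1/4 = 1/2
¬((χ ↔ (χ → ψ)) → ¬φ) = ¬1/2 = 1/2
(((φ → χ) → (¬φ → (χ ↔ χ))) → (((ψ → ψ) ↔ φ) ↔ ((φ ↔ χ) ↔ (φ ↔ φ)))) ↔ ¬((χ ↔ (χ → ψ)) → ¬φ) = 3/4 ↔ 1/2 = 3/4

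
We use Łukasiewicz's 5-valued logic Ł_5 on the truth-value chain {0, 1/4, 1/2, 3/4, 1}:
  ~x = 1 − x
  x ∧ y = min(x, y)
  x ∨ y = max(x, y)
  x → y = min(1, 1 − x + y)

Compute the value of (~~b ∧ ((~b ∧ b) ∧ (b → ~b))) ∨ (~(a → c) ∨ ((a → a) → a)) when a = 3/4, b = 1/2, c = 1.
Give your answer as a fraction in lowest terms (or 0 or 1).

3/4

~b = ~1/2 = 1/2
~~b = ~1/2 = 1/2
~b = ~1/2 = 1/2
~b ∧ b = 1/2 ∧ 1/2 = 1/2
~b = ~1/2 = 1/2
b → ~b = 1/2 → 1/2 = 1
(~b ∧ b) ∧ (b → ~b) = 1/2 ∧ 1 = 1/2
~~b ∧ ((~b ∧ b) ∧ (b → ~b)) = 1/2 ∧ 1/2 = 1/2
a → c = 3/4 → 1 = 1
~(a → c) = ~1 = 0
a → a = 3/4 → 3/4 = 1
(a → a) → a = 1 → 3/4 = 3/4
~(a → c) ∨ ((a → a) → a) = 0 ∨ 3/4 = 3/4
(~~b ∧ ((~b ∧ b) ∧ (b → ~b))) ∨ (~(a → c) ∨ ((a → a) → a)) = 1/2 ∨ 3/4 = 3/4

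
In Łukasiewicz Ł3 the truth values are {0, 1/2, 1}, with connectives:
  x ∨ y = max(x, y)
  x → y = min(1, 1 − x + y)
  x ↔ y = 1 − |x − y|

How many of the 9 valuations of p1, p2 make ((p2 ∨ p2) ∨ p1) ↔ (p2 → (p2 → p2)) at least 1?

p1 = 0, p2 = 0 ↦ 0  <
p1 = 0, p2 = 1/2 ↦ 1/2  <
p1 = 0, p2 = 1 ↦ 1  ≥
p1 = 1/2, p2 = 0 ↦ 1/2  <
p1 = 1/2, p2 = 1/2 ↦ 1/2  <
p1 = 1/2, p2 = 1 ↦ 1  ≥
p1 = 1, p2 = 0 ↦ 1  ≥
p1 = 1, p2 = 1/2 ↦ 1  ≥
p1 = 1, p2 = 1 ↦ 1  ≥
So 5 of the 9 assignments meet the threshold.

5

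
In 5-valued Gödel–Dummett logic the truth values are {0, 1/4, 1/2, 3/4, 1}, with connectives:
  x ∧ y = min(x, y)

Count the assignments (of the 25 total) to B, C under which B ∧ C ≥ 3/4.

4

value 1: 1 assignment (counts)
value 3/4: 3 assignments (counts)
value 1/2: 5 assignments
value 1/4: 7 assignments
value 0: 9 assignments
So 4 of the 25 assignments meet the threshold.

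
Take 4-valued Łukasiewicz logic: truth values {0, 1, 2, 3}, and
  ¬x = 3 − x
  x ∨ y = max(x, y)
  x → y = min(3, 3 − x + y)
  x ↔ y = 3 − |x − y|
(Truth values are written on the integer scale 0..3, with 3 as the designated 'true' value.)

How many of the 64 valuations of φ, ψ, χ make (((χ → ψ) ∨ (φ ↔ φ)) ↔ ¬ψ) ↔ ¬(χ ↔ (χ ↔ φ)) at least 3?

value 3: 16 assignments (counts)
value 2: 25 assignments
value 1: 16 assignments
value 0: 7 assignments
So 16 of the 64 assignments meet the threshold.

16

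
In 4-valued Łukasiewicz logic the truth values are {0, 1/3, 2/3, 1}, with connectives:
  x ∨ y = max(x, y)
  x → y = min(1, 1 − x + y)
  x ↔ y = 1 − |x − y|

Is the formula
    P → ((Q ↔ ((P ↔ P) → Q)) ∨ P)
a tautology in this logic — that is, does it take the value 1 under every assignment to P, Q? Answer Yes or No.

P = 0, Q = 0 ↦ 1
P = 0, Q = 1/3 ↦ 1
P = 0, Q = 2/3 ↦ 1
P = 0, Q = 1 ↦ 1
P = 1/3, Q = 0 ↦ 1
P = 1/3, Q = 1/3 ↦ 1
P = 1/3, Q = 2/3 ↦ 1
P = 1/3, Q = 1 ↦ 1
P = 2/3, Q = 0 ↦ 1
P = 2/3, Q = 1/3 ↦ 1
P = 2/3, Q = 2/3 ↦ 1
P = 2/3, Q = 1 ↦ 1
P = 1, Q = 0 ↦ 1
P = 1, Q = 1/3 ↦ 1
P = 1, Q = 2/3 ↦ 1
P = 1, Q = 1 ↦ 1
Every assignment gives a value ≥ 1.

Yes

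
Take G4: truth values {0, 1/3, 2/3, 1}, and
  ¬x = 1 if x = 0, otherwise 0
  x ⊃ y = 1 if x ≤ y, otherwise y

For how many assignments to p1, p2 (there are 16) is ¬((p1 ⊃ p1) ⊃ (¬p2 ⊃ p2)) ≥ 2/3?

4

p1 = 0, p2 = 0 ↦ 1  ≥
p1 = 0, p2 = 1/3 ↦ 0  <
p1 = 0, p2 = 2/3 ↦ 0  <
p1 = 0, p2 = 1 ↦ 0  <
p1 = 1/3, p2 = 0 ↦ 1  ≥
p1 = 1/3, p2 = 1/3 ↦ 0  <
p1 = 1/3, p2 = 2/3 ↦ 0  <
p1 = 1/3, p2 = 1 ↦ 0  <
p1 = 2/3, p2 = 0 ↦ 1  ≥
p1 = 2/3, p2 = 1/3 ↦ 0  <
p1 = 2/3, p2 = 2/3 ↦ 0  <
p1 = 2/3, p2 = 1 ↦ 0  <
p1 = 1, p2 = 0 ↦ 1  ≥
p1 = 1, p2 = 1/3 ↦ 0  <
p1 = 1, p2 = 2/3 ↦ 0  <
p1 = 1, p2 = 1 ↦ 0  <
So 4 of the 16 assignments meet the threshold.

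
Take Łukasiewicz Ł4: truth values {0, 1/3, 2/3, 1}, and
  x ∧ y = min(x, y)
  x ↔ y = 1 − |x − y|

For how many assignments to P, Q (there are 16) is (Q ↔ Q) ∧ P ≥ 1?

P = 0, Q = 0 ↦ 0  <
P = 0, Q = 1/3 ↦ 0  <
P = 0, Q = 2/3 ↦ 0  <
P = 0, Q = 1 ↦ 0  <
P = 1/3, Q = 0 ↦ 1/3  <
P = 1/3, Q = 1/3 ↦ 1/3  <
P = 1/3, Q = 2/3 ↦ 1/3  <
P = 1/3, Q = 1 ↦ 1/3  <
P = 2/3, Q = 0 ↦ 2/3  <
P = 2/3, Q = 1/3 ↦ 2/3  <
P = 2/3, Q = 2/3 ↦ 2/3  <
P = 2/3, Q = 1 ↦ 2/3  <
P = 1, Q = 0 ↦ 1  ≥
P = 1, Q = 1/3 ↦ 1  ≥
P = 1, Q = 2/3 ↦ 1  ≥
P = 1, Q = 1 ↦ 1  ≥
So 4 of the 16 assignments meet the threshold.

4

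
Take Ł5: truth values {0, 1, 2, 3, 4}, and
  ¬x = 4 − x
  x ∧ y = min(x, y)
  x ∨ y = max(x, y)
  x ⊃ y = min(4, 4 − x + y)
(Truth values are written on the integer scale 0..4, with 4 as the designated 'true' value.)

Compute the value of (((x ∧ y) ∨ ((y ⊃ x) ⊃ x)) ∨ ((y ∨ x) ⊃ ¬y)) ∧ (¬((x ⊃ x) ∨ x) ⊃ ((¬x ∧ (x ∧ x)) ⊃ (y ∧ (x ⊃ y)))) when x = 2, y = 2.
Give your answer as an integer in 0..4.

x ∧ y = 2 ∧ 2 = 2
y ⊃ x = 2 ⊃ 2 = 4
(y ⊃ x) ⊃ x = 4 ⊃ 2 = 2
(x ∧ y) ∨ ((y ⊃ x) ⊃ x) = 2 ∨ 2 = 2
y ∨ x = 2 ∨ 2 = 2
¬y = ¬2 = 2
(y ∨ x) ⊃ ¬y = 2 ⊃ 2 = 4
((x ∧ y) ∨ ((y ⊃ x) ⊃ x)) ∨ ((y ∨ x) ⊃ ¬y) = 2 ∨ 4 = 4
x ⊃ x = 2 ⊃ 2 = 4
(x ⊃ x) ∨ x = 4 ∨ 2 = 4
¬((x ⊃ x) ∨ x) = ¬4 = 0
¬x = ¬2 = 2
x ∧ x = 2 ∧ 2 = 2
¬x ∧ (x ∧ x) = 2 ∧ 2 = 2
x ⊃ y = 2 ⊃ 2 = 4
y ∧ (x ⊃ y) = 2 ∧ 4 = 2
(¬x ∧ (x ∧ x)) ⊃ (y ∧ (x ⊃ y)) = 2 ⊃ 2 = 4
¬((x ⊃ x) ∨ x) ⊃ ((¬x ∧ (x ∧ x)) ⊃ (y ∧ (x ⊃ y))) = 0 ⊃ 4 = 4
(((x ∧ y) ∨ ((y ⊃ x) ⊃ x)) ∨ ((y ∨ x) ⊃ ¬y)) ∧ (¬((x ⊃ x) ∨ x) ⊃ ((¬x ∧ (x ∧ x)) ⊃ (y ∧ (x ⊃ y)))) = 4 ∧ 4 = 4

4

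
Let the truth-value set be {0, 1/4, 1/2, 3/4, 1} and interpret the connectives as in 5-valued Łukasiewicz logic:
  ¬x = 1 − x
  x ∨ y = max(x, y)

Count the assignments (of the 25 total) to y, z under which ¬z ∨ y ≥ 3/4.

16

value 1: 9 assignments (counts)
value 3/4: 7 assignments (counts)
value 1/2: 5 assignments
value 1/4: 3 assignments
value 0: 1 assignment
So 16 of the 25 assignments meet the threshold.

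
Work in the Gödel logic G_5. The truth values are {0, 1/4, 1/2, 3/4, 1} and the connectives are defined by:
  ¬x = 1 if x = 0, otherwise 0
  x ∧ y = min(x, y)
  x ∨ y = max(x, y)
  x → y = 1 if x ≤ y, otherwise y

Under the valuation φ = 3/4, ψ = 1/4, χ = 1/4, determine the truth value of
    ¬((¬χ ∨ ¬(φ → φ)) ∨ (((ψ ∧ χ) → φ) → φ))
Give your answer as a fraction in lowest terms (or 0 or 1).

¬χ = ¬1/4 = 0
φ → φ = 3/4 → 3/4 = 1
¬(φ → φ) = ¬1 = 0
¬χ ∨ ¬(φ → φ) = 0 ∨ 0 = 0
ψ ∧ χ = 1/4 ∧ 1/4 = 1/4
(ψ ∧ χ) → φ = 1/4 → 3/4 = 1
((ψ ∧ χ) → φ) → φ = 1 → 3/4 = 3/4
(¬χ ∨ ¬(φ → φ)) ∨ (((ψ ∧ χ) → φ) → φ) = 0 ∨ 3/4 = 3/4
¬((¬χ ∨ ¬(φ → φ)) ∨ (((ψ ∧ χ) → φ) → φ)) = ¬3/4 = 0

0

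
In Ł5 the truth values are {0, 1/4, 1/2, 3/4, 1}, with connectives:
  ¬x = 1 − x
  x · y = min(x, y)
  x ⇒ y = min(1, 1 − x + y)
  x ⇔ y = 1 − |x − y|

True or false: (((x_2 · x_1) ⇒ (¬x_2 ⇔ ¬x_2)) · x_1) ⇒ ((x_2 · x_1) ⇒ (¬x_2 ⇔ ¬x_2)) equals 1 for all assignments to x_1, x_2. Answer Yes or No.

At x_1 = 3/4, x_2 = 0, for instance:
x_2 · x_1 = 0 · 3/4 = 0
¬x_2 = ¬0 = 1
¬x_2 = ¬0 = 1
¬x_2 ⇔ ¬x_2 = 1 ⇔ 1 = 1
(x_2 · x_1) ⇒ (¬x_2 ⇔ ¬x_2) = 0 ⇒ 1 = 1
((x_2 · x_1) ⇒ (¬x_2 ⇔ ¬x_2)) · x_1 = 1 · 3/4 = 3/4
(((x_2 · x_1) ⇒ (¬x_2 ⇔ ¬x_2)) · x_1) ⇒ ((x_2 · x_1) ⇒ (¬x_2 ⇔ ¬x_2)) = 3/4 ⇒ 1 = 1
and checking the remaining 24 assignments likewise gives ≥ 1 in every case.

Yes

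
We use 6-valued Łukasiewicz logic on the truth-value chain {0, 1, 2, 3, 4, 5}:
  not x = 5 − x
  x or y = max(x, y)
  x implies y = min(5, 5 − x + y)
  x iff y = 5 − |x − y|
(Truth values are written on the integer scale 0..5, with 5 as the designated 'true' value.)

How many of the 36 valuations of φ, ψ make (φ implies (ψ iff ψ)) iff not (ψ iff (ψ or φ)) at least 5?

1

value 5: 1 assignment (counts)
value 4: 2 assignments
value 3: 3 assignments
value 2: 4 assignments
value 1: 5 assignments
value 0: 21 assignments
So 1 of the 36 assignments meets the threshold.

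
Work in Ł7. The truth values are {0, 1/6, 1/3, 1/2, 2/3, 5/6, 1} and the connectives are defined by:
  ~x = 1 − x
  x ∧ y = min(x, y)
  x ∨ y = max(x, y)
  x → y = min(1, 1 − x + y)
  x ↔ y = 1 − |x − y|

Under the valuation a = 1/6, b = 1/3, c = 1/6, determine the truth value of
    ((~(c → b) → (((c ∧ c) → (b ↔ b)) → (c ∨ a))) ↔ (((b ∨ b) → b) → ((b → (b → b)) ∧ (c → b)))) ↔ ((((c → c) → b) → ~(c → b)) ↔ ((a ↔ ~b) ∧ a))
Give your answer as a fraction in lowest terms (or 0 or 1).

1/2

c → b = 1/6 → 1/3 = 1
~(c → b) = ~1 = 0
c ∧ c = 1/6 ∧ 1/6 = 1/6
b ↔ b = 1/3 ↔ 1/3 = 1
(c ∧ c) → (b ↔ b) = 1/6 → 1 = 1
c ∨ a = 1/6 ∨ 1/6 = 1/6
((c ∧ c) → (b ↔ b)) → (c ∨ a) = 1 → 1/6 = 1/6
~(c → b) → (((c ∧ c) → (b ↔ b)) → (c ∨ a)) = 0 → 1/6 = 1
b ∨ b = 1/3 ∨ 1/3 = 1/3
(b ∨ b) → b = 1/3 → 1/3 = 1
b → b = 1/3 → 1/3 = 1
b → (b → b) = 1/3 → 1 = 1
c → b = 1/6 → 1/3 = 1
(b → (b → b)) ∧ (c → b) = 1 ∧ 1 = 1
((b ∨ b) → b) → ((b → (b → b)) ∧ (c → b)) = 1 → 1 = 1
(~(c → b) → (((c ∧ c) → (b ↔ b)) → (c ∨ a))) ↔ (((b ∨ b) → b) → ((b → (b → b)) ∧ (c → b))) = 1 ↔ 1 = 1
c → c = 1/6 → 1/6 = 1
(c → c) → b = 1 → 1/3 = 1/3
c → b = 1/6 → 1/3 = 1
~(c → b) = ~1 = 0
((c → c) → b) → ~(c → b) = 1/3 → 0 = 2/3
~b = ~1/3 = 2/3
a ↔ ~b = 1/6 ↔ 2/3 = 1/2
(a ↔ ~b) ∧ a = 1/2 ∧ 1/6 = 1/6
(((c → c) → b) → ~(c → b)) ↔ ((a ↔ ~b) ∧ a) = 2/3 ↔ 1/6 = 1/2
((~(c → b) → (((c ∧ c) → (b ↔ b)) → (c ∨ a))) ↔ (((b ∨ b) → b) → ((b → (b → b)) ∧ (c → b)))) ↔ ((((c → c) → b) → ~(c → b)) ↔ ((a ↔ ~b) ∧ a)) = 1 ↔ 1/2 = 1/2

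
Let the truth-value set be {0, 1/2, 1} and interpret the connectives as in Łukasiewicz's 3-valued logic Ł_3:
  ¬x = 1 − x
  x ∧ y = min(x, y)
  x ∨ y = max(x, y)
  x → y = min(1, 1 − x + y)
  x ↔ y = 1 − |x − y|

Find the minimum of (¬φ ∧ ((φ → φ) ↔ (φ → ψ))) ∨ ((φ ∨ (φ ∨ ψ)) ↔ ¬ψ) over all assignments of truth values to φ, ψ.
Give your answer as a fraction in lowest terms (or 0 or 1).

0

Take φ = 1, ψ = 1:
¬φ = ¬1 = 0
φ → φ = 1 → 1 = 1
φ → ψ = 1 → 1 = 1
(φ → φ) ↔ (φ → ψ) = 1 ↔ 1 = 1
¬φ ∧ ((φ → φ) ↔ (φ → ψ)) = 0 ∧ 1 = 0
φ ∨ ψ = 1 ∨ 1 = 1
φ ∨ (φ ∨ ψ) = 1 ∨ 1 = 1
¬ψ = ¬1 = 0
(φ ∨ (φ ∨ ψ)) ↔ ¬ψ = 1 ↔ 0 = 0
(¬φ ∧ ((φ → φ) ↔ (φ → ψ))) ∨ ((φ ∨ (φ ∨ ψ)) ↔ ¬ψ) = 0 ∨ 0 = 0
No assignment yields a value below 0, so this is the minimum.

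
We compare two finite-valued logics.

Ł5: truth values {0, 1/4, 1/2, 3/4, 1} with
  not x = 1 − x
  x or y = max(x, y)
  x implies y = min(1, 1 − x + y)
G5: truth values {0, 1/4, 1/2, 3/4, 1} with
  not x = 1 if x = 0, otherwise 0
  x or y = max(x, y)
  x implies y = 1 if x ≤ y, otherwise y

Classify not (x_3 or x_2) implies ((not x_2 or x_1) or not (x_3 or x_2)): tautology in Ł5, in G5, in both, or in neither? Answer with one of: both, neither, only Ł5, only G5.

both

In Ł5: every assignment gives 1 — tautology.
In G5: every assignment gives 1 — tautology.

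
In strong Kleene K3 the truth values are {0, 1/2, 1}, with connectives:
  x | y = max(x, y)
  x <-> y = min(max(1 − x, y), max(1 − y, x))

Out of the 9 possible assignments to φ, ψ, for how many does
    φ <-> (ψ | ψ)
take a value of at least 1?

2

φ = 0, ψ = 0 ↦ 1  ≥
φ = 0, ψ = 1/2 ↦ 1/2  <
φ = 0, ψ = 1 ↦ 0  <
φ = 1/2, ψ = 0 ↦ 1/2  <
φ = 1/2, ψ = 1/2 ↦ 1/2  <
φ = 1/2, ψ = 1 ↦ 1/2  <
φ = 1, ψ = 0 ↦ 0  <
φ = 1, ψ = 1/2 ↦ 1/2  <
φ = 1, ψ = 1 ↦ 1  ≥
So 2 of the 9 assignments meet the threshold.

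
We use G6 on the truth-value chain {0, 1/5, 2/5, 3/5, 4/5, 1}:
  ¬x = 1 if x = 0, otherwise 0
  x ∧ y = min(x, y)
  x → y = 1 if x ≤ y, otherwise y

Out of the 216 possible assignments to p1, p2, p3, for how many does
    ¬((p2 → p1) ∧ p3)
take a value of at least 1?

value 1: 61 assignments (counts)
value 0: 155 assignments
So 61 of the 216 assignments meet the threshold.

61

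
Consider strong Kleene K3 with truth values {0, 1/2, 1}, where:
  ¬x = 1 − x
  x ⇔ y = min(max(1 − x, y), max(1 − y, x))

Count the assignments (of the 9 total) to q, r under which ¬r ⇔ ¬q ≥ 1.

q = 0, r = 0 ↦ 1  ≥
q = 0, r = 1/2 ↦ 1/2  <
q = 0, r = 1 ↦ 0  <
q = 1/2, r = 0 ↦ 1/2  <
q = 1/2, r = 1/2 ↦ 1/2  <
q = 1/2, r = 1 ↦ 1/2  <
q = 1, r = 0 ↦ 0  <
q = 1, r = 1/2 ↦ 1/2  <
q = 1, r = 1 ↦ 1  ≥
So 2 of the 9 assignments meet the threshold.

2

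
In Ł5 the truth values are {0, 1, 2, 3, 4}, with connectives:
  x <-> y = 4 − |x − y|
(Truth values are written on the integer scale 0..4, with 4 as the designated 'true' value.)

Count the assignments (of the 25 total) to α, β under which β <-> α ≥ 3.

13

value 4: 5 assignments (counts)
value 3: 8 assignments (counts)
value 2: 6 assignments
value 1: 4 assignments
value 0: 2 assignments
So 13 of the 25 assignments meet the threshold.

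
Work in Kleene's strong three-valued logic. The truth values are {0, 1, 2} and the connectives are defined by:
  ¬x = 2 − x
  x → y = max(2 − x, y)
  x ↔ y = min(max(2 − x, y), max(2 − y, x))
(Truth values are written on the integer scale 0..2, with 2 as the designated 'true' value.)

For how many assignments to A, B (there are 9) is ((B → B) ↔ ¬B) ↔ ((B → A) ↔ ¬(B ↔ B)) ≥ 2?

A = 0, B = 0 ↦ 0  <
A = 0, B = 1 ↦ 1  <
A = 0, B = 2 ↦ 0  <
A = 1, B = 0 ↦ 0  <
A = 1, B = 1 ↦ 1  <
A = 1, B = 2 ↦ 1  <
A = 2, B = 0 ↦ 0  <
A = 2, B = 1 ↦ 1  <
A = 2, B = 2 ↦ 2  ≥
So 1 of the 9 assignments meets the threshold.

1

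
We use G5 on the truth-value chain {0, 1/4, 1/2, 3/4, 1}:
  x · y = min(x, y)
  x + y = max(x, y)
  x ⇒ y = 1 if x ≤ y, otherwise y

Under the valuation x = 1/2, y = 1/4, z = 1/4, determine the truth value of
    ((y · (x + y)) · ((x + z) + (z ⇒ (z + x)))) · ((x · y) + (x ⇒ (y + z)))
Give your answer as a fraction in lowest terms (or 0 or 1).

x + y = 1/2 + 1/4 = 1/2
y · (x + y) = 1/4 · 1/2 = 1/4
x + z = 1/2 + 1/4 = 1/2
z + x = 1/4 + 1/2 = 1/2
z ⇒ (z + x) = 1/4 ⇒ 1/2 = 1
(x + z) + (z ⇒ (z + x)) = 1/2 + 1 = 1
(y · (x + y)) · ((x + z) + (z ⇒ (z + x))) = 1/4 · 1 = 1/4
x · y = 1/2 · 1/4 = 1/4
y + z = 1/4 + 1/4 = 1/4
x ⇒ (y + z) = 1/2 ⇒ 1/4 = 1/4
(x · y) + (x ⇒ (y + z)) = 1/4 + 1/4 = 1/4
((y · (x + y)) · ((x + z) + (z ⇒ (z + x)))) · ((x · y) + (x ⇒ (y + z))) = 1/4 · 1/4 = 1/4

1/4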